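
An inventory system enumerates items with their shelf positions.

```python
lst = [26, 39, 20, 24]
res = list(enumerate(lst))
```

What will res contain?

Step 1: enumerate pairs each element with its index:
  (0, 26)
  (1, 39)
  (2, 20)
  (3, 24)
Therefore res = [(0, 26), (1, 39), (2, 20), (3, 24)].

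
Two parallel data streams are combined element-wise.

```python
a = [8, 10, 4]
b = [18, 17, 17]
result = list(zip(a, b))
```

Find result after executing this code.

Step 1: zip pairs elements at same index:
  Index 0: (8, 18)
  Index 1: (10, 17)
  Index 2: (4, 17)
Therefore result = [(8, 18), (10, 17), (4, 17)].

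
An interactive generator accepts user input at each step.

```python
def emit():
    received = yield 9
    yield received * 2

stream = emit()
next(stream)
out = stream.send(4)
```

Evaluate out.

Step 1: next(stream) advances to first yield, producing 9.
Step 2: send(4) resumes, received = 4.
Step 3: yield received * 2 = 4 * 2 = 8.
Therefore out = 8.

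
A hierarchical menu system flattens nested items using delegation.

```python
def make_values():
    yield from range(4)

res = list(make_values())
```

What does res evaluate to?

Step 1: yield from delegates to the iterable, yielding each element.
Step 2: Collected values: [0, 1, 2, 3].
Therefore res = [0, 1, 2, 3].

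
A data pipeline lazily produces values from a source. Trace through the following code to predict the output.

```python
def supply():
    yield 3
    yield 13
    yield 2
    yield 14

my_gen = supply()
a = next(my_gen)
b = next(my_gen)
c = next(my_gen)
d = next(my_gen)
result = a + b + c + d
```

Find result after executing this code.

Step 1: Create generator and consume all values:
  a = next(my_gen) = 3
  b = next(my_gen) = 13
  c = next(my_gen) = 2
  d = next(my_gen) = 14
Step 2: result = 3 + 13 + 2 + 14 = 32.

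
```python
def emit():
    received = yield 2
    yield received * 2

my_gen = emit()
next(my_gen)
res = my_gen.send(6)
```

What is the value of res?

Step 1: next(my_gen) advances to first yield, producing 2.
Step 2: send(6) resumes, received = 6.
Step 3: yield received * 2 = 6 * 2 = 12.
Therefore res = 12.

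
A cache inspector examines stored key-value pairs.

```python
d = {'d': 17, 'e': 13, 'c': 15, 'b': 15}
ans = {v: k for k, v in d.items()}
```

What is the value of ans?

Step 1: Invert dict (swap keys and values):
  'd': 17 -> 17: 'd'
  'e': 13 -> 13: 'e'
  'c': 15 -> 15: 'c'
  'b': 15 -> 15: 'b'
Therefore ans = {17: 'd', 13: 'e', 15: 'b'}.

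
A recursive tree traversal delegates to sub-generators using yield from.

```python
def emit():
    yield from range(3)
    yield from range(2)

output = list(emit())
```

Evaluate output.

Step 1: Trace yields in order:
  yield 0
  yield 1
  yield 2
  yield 0
  yield 1
Therefore output = [0, 1, 2, 0, 1].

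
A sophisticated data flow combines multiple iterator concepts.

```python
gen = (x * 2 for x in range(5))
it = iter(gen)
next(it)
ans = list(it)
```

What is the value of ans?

Step 1: Generator produces [0, 2, 4, 6, 8].
Step 2: next(it) consumes first element (0).
Step 3: list(it) collects remaining: [2, 4, 6, 8].
Therefore ans = [2, 4, 6, 8].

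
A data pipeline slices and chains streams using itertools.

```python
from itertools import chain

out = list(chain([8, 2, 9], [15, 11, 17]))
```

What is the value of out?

Step 1: chain() concatenates iterables: [8, 2, 9] + [15, 11, 17].
Therefore out = [8, 2, 9, 15, 11, 17].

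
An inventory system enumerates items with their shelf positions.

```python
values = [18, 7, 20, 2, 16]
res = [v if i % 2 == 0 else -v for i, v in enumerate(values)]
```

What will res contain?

Step 1: For each (i, v), keep v if i is even, negate if odd:
  i=0 (even): keep 18
  i=1 (odd): negate to -7
  i=2 (even): keep 20
  i=3 (odd): negate to -2
  i=4 (even): keep 16
Therefore res = [18, -7, 20, -2, 16].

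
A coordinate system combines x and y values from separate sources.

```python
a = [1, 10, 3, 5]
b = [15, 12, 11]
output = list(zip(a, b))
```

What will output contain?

Step 1: zip stops at shortest (len(a)=4, len(b)=3):
  Index 0: (1, 15)
  Index 1: (10, 12)
  Index 2: (3, 11)
Step 2: Last element of a (5) has no pair, dropped.
Therefore output = [(1, 15), (10, 12), (3, 11)].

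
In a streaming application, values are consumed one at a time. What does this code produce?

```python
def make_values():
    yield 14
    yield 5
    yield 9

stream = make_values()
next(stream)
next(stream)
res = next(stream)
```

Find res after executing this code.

Step 1: make_values() creates a generator.
Step 2: next(stream) yields 14 (consumed and discarded).
Step 3: next(stream) yields 5 (consumed and discarded).
Step 4: next(stream) yields 9, assigned to res.
Therefore res = 9.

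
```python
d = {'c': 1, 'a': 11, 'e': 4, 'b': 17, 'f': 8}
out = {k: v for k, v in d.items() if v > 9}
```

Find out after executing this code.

Step 1: Filter items where value > 9:
  'c': 1 <= 9: removed
  'a': 11 > 9: kept
  'e': 4 <= 9: removed
  'b': 17 > 9: kept
  'f': 8 <= 9: removed
Therefore out = {'a': 11, 'b': 17}.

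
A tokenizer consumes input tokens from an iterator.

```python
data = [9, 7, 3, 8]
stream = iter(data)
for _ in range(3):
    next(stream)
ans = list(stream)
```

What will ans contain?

Step 1: Create iterator over [9, 7, 3, 8].
Step 2: Advance 3 positions (consuming [9, 7, 3]).
Step 3: list() collects remaining elements: [8].
Therefore ans = [8].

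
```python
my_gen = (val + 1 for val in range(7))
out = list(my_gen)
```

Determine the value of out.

Step 1: For each val in range(7), compute val+1:
  val=0: 0+1 = 1
  val=1: 1+1 = 2
  val=2: 2+1 = 3
  val=3: 3+1 = 4
  val=4: 4+1 = 5
  val=5: 5+1 = 6
  val=6: 6+1 = 7
Therefore out = [1, 2, 3, 4, 5, 6, 7].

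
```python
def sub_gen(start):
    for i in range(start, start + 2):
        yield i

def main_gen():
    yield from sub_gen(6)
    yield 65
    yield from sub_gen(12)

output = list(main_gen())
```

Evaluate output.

Step 1: main_gen() delegates to sub_gen(6):
  yield 6
  yield 7
Step 2: yield 65
Step 3: Delegates to sub_gen(12):
  yield 12
  yield 13
Therefore output = [6, 7, 65, 12, 13].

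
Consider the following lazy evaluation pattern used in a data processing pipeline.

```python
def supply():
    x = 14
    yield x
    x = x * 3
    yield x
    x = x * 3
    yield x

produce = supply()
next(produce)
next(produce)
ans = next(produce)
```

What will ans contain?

Step 1: Trace through generator execution:
  Yield 1: x starts at 14, yield 14
  Yield 2: x = 14 * 3 = 42, yield 42
  Yield 3: x = 42 * 3 = 126, yield 126
Step 2: First next() gets 14, second next() gets the second value, third next() yields 126.
Therefore ans = 126.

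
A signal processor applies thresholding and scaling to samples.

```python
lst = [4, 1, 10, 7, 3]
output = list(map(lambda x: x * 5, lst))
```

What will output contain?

Step 1: Apply lambda x: x * 5 to each element:
  4 -> 20
  1 -> 5
  10 -> 50
  7 -> 35
  3 -> 15
Therefore output = [20, 5, 50, 35, 15].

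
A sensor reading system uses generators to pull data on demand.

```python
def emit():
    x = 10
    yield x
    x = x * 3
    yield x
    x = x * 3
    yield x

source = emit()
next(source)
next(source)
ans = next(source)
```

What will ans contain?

Step 1: Trace through generator execution:
  Yield 1: x starts at 10, yield 10
  Yield 2: x = 10 * 3 = 30, yield 30
  Yield 3: x = 30 * 3 = 90, yield 90
Step 2: First next() gets 10, second next() gets the second value, third next() yields 90.
Therefore ans = 90.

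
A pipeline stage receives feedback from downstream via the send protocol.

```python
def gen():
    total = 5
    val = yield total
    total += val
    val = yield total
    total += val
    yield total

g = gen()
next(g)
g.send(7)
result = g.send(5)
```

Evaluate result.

Step 1: next() -> yield total=5.
Step 2: send(7) -> val=7, total = 5+7 = 12, yield 12.
Step 3: send(5) -> val=5, total = 12+5 = 17, yield 17.
Therefore result = 17.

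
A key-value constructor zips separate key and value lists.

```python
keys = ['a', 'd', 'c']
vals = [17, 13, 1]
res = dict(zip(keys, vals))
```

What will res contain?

Step 1: zip pairs keys with values:
  'a' -> 17
  'd' -> 13
  'c' -> 1
Therefore res = {'a': 17, 'd': 13, 'c': 1}.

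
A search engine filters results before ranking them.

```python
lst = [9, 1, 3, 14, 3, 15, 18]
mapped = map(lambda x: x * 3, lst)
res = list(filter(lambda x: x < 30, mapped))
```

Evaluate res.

Step 1: Map x * 3:
  9 -> 27
  1 -> 3
  3 -> 9
  14 -> 42
  3 -> 9
  15 -> 45
  18 -> 54
Step 2: Filter for < 30:
  27: kept
  3: kept
  9: kept
  42: removed
  9: kept
  45: removed
  54: removed
Therefore res = [27, 3, 9, 9].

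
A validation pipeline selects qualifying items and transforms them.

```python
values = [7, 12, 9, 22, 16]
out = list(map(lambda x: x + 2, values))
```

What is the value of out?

Step 1: Apply lambda x: x + 2 to each element:
  7 -> 9
  12 -> 14
  9 -> 11
  22 -> 24
  16 -> 18
Therefore out = [9, 14, 11, 24, 18].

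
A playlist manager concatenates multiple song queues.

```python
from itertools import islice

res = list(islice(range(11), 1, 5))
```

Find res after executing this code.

Step 1: islice(range(11), 1, 5) takes elements at indices [1, 5).
Step 2: Elements: [1, 2, 3, 4].
Therefore res = [1, 2, 3, 4].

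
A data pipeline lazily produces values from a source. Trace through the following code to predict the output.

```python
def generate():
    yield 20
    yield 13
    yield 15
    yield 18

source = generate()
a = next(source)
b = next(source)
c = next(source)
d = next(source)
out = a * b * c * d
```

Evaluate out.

Step 1: Create generator and consume all values:
  a = next(source) = 20
  b = next(source) = 13
  c = next(source) = 15
  d = next(source) = 18
Step 2: out = 20 * 13 * 15 * 18 = 70200.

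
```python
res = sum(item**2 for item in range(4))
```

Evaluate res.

Step 1: Compute item**2 for each item in range(4):
  item=0: 0**2 = 0
  item=1: 1**2 = 1
  item=2: 2**2 = 4
  item=3: 3**2 = 9
Step 2: sum = 0 + 1 + 4 + 9 = 14.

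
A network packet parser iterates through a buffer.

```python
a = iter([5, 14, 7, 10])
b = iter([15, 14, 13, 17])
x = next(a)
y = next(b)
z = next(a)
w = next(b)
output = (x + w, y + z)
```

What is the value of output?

Step 1: a iterates [5, 14, 7, 10], b iterates [15, 14, 13, 17].
Step 2: x = next(a) = 5, y = next(b) = 15.
Step 3: z = next(a) = 14, w = next(b) = 14.
Step 4: output = (5 + 14, 15 + 14) = (19, 29).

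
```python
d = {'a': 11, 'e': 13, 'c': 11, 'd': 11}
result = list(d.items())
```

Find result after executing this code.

Step 1: d.items() returns (key, value) pairs in insertion order.
Therefore result = [('a', 11), ('e', 13), ('c', 11), ('d', 11)].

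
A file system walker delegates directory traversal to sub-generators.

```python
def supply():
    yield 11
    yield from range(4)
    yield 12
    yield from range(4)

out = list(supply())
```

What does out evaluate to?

Step 1: Trace yields in order:
  yield 11
  yield 0
  yield 1
  yield 2
  yield 3
  yield 12
  yield 0
  yield 1
  yield 2
  yield 3
Therefore out = [11, 0, 1, 2, 3, 12, 0, 1, 2, 3].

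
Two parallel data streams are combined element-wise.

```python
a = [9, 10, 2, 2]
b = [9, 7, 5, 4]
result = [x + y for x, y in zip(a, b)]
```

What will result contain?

Step 1: Add corresponding elements:
  9 + 9 = 18
  10 + 7 = 17
  2 + 5 = 7
  2 + 4 = 6
Therefore result = [18, 17, 7, 6].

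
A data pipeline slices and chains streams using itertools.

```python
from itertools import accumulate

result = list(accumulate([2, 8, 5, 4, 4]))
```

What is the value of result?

Step 1: accumulate computes running sums:
  + 2 = 2
  + 8 = 10
  + 5 = 15
  + 4 = 19
  + 4 = 23
Therefore result = [2, 10, 15, 19, 23].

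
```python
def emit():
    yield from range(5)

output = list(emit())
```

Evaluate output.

Step 1: yield from delegates to the iterable, yielding each element.
Step 2: Collected values: [0, 1, 2, 3, 4].
Therefore output = [0, 1, 2, 3, 4].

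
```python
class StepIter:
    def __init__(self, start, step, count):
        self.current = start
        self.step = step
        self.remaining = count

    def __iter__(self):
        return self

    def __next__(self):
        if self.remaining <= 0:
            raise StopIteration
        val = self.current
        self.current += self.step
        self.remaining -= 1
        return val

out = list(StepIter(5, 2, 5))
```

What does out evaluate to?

Step 1: StepIter starts at 5, increments by 2, for 5 steps:
  Yield 5, then current += 2
  Yield 7, then current += 2
  Yield 9, then current += 2
  Yield 11, then current += 2
  Yield 13, then current += 2
Therefore out = [5, 7, 9, 11, 13].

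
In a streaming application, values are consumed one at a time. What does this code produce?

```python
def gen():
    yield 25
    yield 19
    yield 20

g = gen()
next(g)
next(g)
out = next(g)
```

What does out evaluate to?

Step 1: gen() creates a generator.
Step 2: next(g) yields 25 (consumed and discarded).
Step 3: next(g) yields 19 (consumed and discarded).
Step 4: next(g) yields 20, assigned to out.
Therefore out = 20.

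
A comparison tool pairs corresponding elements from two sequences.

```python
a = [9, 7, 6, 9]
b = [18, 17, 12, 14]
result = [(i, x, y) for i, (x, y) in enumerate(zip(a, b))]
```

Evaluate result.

Step 1: enumerate(zip(a, b)) gives index with paired elements:
  i=0: (9, 18)
  i=1: (7, 17)
  i=2: (6, 12)
  i=3: (9, 14)
Therefore result = [(0, 9, 18), (1, 7, 17), (2, 6, 12), (3, 9, 14)].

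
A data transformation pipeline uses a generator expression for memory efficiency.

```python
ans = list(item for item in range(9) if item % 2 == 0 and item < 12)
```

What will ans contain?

Step 1: Filter range(9) where item % 2 == 0 and item < 12:
  item=0: both conditions met, included
  item=1: excluded (1 % 2 != 0)
  item=2: both conditions met, included
  item=3: excluded (3 % 2 != 0)
  item=4: both conditions met, included
  item=5: excluded (5 % 2 != 0)
  item=6: both conditions met, included
  item=7: excluded (7 % 2 != 0)
  item=8: both conditions met, included
Therefore ans = [0, 2, 4, 6, 8].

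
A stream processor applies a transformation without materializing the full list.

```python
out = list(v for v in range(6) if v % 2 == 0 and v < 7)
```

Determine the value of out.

Step 1: Filter range(6) where v % 2 == 0 and v < 7:
  v=0: both conditions met, included
  v=1: excluded (1 % 2 != 0)
  v=2: both conditions met, included
  v=3: excluded (3 % 2 != 0)
  v=4: both conditions met, included
  v=5: excluded (5 % 2 != 0)
Therefore out = [0, 2, 4].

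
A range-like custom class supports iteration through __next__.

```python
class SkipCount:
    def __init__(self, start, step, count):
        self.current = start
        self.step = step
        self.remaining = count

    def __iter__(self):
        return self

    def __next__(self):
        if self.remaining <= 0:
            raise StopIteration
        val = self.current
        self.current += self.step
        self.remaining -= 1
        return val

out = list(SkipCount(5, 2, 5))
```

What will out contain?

Step 1: SkipCount starts at 5, increments by 2, for 5 steps:
  Yield 5, then current += 2
  Yield 7, then current += 2
  Yield 9, then current += 2
  Yield 11, then current += 2
  Yield 13, then current += 2
Therefore out = [5, 7, 9, 11, 13].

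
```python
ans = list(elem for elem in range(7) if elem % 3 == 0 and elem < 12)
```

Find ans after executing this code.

Step 1: Filter range(7) where elem % 3 == 0 and elem < 12:
  elem=0: both conditions met, included
  elem=1: excluded (1 % 3 != 0)
  elem=2: excluded (2 % 3 != 0)
  elem=3: both conditions met, included
  elem=4: excluded (4 % 3 != 0)
  elem=5: excluded (5 % 3 != 0)
  elem=6: both conditions met, included
Therefore ans = [0, 3, 6].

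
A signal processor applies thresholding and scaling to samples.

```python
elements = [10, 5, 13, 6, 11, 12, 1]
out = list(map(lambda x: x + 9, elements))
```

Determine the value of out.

Step 1: Apply lambda x: x + 9 to each element:
  10 -> 19
  5 -> 14
  13 -> 22
  6 -> 15
  11 -> 20
  12 -> 21
  1 -> 10
Therefore out = [19, 14, 22, 15, 20, 21, 10].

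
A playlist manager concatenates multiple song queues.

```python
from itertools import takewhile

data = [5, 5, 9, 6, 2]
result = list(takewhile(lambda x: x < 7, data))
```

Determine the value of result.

Step 1: takewhile stops at first element >= 7:
  5 < 7: take
  5 < 7: take
  9 >= 7: stop
Therefore result = [5, 5].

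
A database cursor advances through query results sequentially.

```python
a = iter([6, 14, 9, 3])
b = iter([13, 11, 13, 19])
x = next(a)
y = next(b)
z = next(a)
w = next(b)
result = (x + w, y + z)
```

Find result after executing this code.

Step 1: a iterates [6, 14, 9, 3], b iterates [13, 11, 13, 19].
Step 2: x = next(a) = 6, y = next(b) = 13.
Step 3: z = next(a) = 14, w = next(b) = 11.
Step 4: result = (6 + 11, 13 + 14) = (17, 27).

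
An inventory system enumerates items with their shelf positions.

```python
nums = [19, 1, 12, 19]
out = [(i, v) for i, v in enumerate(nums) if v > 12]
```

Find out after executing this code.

Step 1: Filter enumerate([19, 1, 12, 19]) keeping v > 12:
  (0, 19): 19 > 12, included
  (1, 1): 1 <= 12, excluded
  (2, 12): 12 <= 12, excluded
  (3, 19): 19 > 12, included
Therefore out = [(0, 19), (3, 19)].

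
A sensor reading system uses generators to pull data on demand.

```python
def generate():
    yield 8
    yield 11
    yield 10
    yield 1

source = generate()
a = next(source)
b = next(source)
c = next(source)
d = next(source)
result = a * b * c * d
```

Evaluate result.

Step 1: Create generator and consume all values:
  a = next(source) = 8
  b = next(source) = 11
  c = next(source) = 10
  d = next(source) = 1
Step 2: result = 8 * 11 * 10 * 1 = 880.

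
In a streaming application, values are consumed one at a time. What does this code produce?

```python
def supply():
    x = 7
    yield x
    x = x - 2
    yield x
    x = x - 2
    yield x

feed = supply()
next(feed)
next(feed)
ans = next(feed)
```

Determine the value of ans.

Step 1: Trace through generator execution:
  Yield 1: x starts at 7, yield 7
  Yield 2: x = 7 - 2 = 5, yield 5
  Yield 3: x = 5 - 2 = 3, yield 3
Step 2: First next() gets 7, second next() gets the second value, third next() yields 3.
Therefore ans = 3.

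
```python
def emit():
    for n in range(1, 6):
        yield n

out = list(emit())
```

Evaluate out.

Step 1: The generator yields each value from range(1, 6).
Step 2: list() consumes all yields: [1, 2, 3, 4, 5].
Therefore out = [1, 2, 3, 4, 5].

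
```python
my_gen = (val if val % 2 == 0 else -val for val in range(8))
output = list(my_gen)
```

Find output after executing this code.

Step 1: For each val in range(8), yield val if even, else -val:
  val=0: even, yield 0
  val=1: odd, yield -1
  val=2: even, yield 2
  val=3: odd, yield -3
  val=4: even, yield 4
  val=5: odd, yield -5
  val=6: even, yield 6
  val=7: odd, yield -7
Therefore output = [0, -1, 2, -3, 4, -5, 6, -7].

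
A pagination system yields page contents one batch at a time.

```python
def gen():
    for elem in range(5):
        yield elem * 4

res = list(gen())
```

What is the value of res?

Step 1: For each elem in range(5), yield elem * 4:
  elem=0: yield 0 * 4 = 0
  elem=1: yield 1 * 4 = 4
  elem=2: yield 2 * 4 = 8
  elem=3: yield 3 * 4 = 12
  elem=4: yield 4 * 4 = 16
Therefore res = [0, 4, 8, 12, 16].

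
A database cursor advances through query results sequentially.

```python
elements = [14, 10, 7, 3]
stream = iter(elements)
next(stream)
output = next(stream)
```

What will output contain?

Step 1: Create iterator over [14, 10, 7, 3].
Step 2: next() consumes 14.
Step 3: next() returns 10.
Therefore output = 10.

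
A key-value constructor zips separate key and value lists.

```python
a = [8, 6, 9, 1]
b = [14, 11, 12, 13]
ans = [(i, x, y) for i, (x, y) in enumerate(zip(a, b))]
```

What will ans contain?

Step 1: enumerate(zip(a, b)) gives index with paired elements:
  i=0: (8, 14)
  i=1: (6, 11)
  i=2: (9, 12)
  i=3: (1, 13)
Therefore ans = [(0, 8, 14), (1, 6, 11), (2, 9, 12), (3, 1, 13)].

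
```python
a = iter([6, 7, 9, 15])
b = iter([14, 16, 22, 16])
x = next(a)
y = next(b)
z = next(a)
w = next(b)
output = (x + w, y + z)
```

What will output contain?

Step 1: a iterates [6, 7, 9, 15], b iterates [14, 16, 22, 16].
Step 2: x = next(a) = 6, y = next(b) = 14.
Step 3: z = next(a) = 7, w = next(b) = 16.
Step 4: output = (6 + 16, 14 + 7) = (22, 21).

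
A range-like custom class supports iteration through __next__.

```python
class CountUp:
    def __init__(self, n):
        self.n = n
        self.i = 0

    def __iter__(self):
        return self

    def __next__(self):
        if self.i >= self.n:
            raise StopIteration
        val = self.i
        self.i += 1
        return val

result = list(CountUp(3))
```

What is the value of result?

Step 1: CountUp(3) creates an iterator counting 0 to 2.
Step 2: list() consumes all values: [0, 1, 2].
Therefore result = [0, 1, 2].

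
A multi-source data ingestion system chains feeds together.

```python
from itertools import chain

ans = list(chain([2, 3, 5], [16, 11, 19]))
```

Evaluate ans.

Step 1: chain() concatenates iterables: [2, 3, 5] + [16, 11, 19].
Therefore ans = [2, 3, 5, 16, 11, 19].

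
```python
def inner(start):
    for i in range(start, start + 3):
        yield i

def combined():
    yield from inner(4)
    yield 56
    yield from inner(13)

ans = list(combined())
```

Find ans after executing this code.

Step 1: combined() delegates to inner(4):
  yield 4
  yield 5
  yield 6
Step 2: yield 56
Step 3: Delegates to inner(13):
  yield 13
  yield 14
  yield 15
Therefore ans = [4, 5, 6, 56, 13, 14, 15].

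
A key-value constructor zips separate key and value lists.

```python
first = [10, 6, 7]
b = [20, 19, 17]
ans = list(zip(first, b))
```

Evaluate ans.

Step 1: zip pairs elements at same index:
  Index 0: (10, 20)
  Index 1: (6, 19)
  Index 2: (7, 17)
Therefore ans = [(10, 20), (6, 19), (7, 17)].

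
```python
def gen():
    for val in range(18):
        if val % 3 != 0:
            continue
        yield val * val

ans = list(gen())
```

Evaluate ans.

Step 1: Only yield val**2 when val is divisible by 3:
  val=0: 0 % 3 == 0, yield 0**2 = 0
  val=3: 3 % 3 == 0, yield 3**2 = 9
  val=6: 6 % 3 == 0, yield 6**2 = 36
  val=9: 9 % 3 == 0, yield 9**2 = 81
  val=12: 12 % 3 == 0, yield 12**2 = 144
  val=15: 15 % 3 == 0, yield 15**2 = 225
Therefore ans = [0, 9, 36, 81, 144, 225].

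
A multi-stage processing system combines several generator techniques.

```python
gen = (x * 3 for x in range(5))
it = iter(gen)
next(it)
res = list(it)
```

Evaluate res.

Step 1: Generator produces [0, 3, 6, 9, 12].
Step 2: next(it) consumes first element (0).
Step 3: list(it) collects remaining: [3, 6, 9, 12].
Therefore res = [3, 6, 9, 12].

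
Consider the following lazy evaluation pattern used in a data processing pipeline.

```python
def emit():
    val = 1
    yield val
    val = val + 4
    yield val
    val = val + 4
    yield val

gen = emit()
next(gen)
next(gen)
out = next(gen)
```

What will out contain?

Step 1: Trace through generator execution:
  Yield 1: val starts at 1, yield 1
  Yield 2: val = 1 + 4 = 5, yield 5
  Yield 3: val = 5 + 4 = 9, yield 9
Step 2: First next() gets 1, second next() gets the second value, third next() yields 9.
Therefore out = 9.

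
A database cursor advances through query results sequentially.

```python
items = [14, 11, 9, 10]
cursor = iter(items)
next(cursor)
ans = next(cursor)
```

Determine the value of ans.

Step 1: Create iterator over [14, 11, 9, 10].
Step 2: next() consumes 14.
Step 3: next() returns 11.
Therefore ans = 11.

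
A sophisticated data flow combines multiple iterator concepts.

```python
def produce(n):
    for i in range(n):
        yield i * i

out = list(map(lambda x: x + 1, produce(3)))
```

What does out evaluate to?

Step 1: produce(3) yields squares: [0, 1, 4].
Step 2: map adds 1 to each: [1, 2, 5].
Therefore out = [1, 2, 5].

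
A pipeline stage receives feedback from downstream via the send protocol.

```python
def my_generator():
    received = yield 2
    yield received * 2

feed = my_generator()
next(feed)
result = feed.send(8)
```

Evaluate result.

Step 1: next(feed) advances to first yield, producing 2.
Step 2: send(8) resumes, received = 8.
Step 3: yield received * 2 = 8 * 2 = 16.
Therefore result = 16.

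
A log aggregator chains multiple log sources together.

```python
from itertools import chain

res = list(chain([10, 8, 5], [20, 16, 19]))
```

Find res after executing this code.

Step 1: chain() concatenates iterables: [10, 8, 5] + [20, 16, 19].
Therefore res = [10, 8, 5, 20, 16, 19].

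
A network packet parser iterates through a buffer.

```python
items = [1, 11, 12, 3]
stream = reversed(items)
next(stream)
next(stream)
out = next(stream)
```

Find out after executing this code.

Step 1: reversed([1, 11, 12, 3]) gives iterator: [3, 12, 11, 1].
Step 2: First next() = 3, second next() = 12.
Step 3: Third next() = 11.
Therefore out = 11.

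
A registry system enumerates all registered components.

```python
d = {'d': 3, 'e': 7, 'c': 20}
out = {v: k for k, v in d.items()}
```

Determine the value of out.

Step 1: Invert dict (swap keys and values):
  'd': 3 -> 3: 'd'
  'e': 7 -> 7: 'e'
  'c': 20 -> 20: 'c'
Therefore out = {3: 'd', 7: 'e', 20: 'c'}.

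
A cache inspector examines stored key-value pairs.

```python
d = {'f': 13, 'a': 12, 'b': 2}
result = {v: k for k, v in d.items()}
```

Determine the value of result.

Step 1: Invert dict (swap keys and values):
  'f': 13 -> 13: 'f'
  'a': 12 -> 12: 'a'
  'b': 2 -> 2: 'b'
Therefore result = {13: 'f', 12: 'a', 2: 'b'}.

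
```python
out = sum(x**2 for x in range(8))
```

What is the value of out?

Step 1: Compute x**2 for each x in range(8):
  x=0: 0**2 = 0
  x=1: 1**2 = 1
  x=2: 2**2 = 4
  x=3: 3**2 = 9
  x=4: 4**2 = 16
  x=5: 5**2 = 25
  x=6: 6**2 = 36
  x=7: 7**2 = 49
Step 2: sum = 0 + 1 + 4 + 9 + 16 + 25 + 36 + 49 = 140.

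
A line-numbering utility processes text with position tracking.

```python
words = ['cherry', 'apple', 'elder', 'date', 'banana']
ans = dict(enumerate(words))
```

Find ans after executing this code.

Step 1: enumerate pairs indices with words:
  0 -> 'cherry'
  1 -> 'apple'
  2 -> 'elder'
  3 -> 'date'
  4 -> 'banana'
Therefore ans = {0: 'cherry', 1: 'apple', 2: 'elder', 3: 'date', 4: 'banana'}.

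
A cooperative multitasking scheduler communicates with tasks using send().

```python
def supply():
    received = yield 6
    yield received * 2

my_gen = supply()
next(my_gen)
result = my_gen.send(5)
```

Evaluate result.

Step 1: next(my_gen) advances to first yield, producing 6.
Step 2: send(5) resumes, received = 5.
Step 3: yield received * 2 = 5 * 2 = 10.
Therefore result = 10.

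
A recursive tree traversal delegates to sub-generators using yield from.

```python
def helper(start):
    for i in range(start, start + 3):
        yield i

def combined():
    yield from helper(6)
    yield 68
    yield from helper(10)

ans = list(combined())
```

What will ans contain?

Step 1: combined() delegates to helper(6):
  yield 6
  yield 7
  yield 8
Step 2: yield 68
Step 3: Delegates to helper(10):
  yield 10
  yield 11
  yield 12
Therefore ans = [6, 7, 8, 68, 10, 11, 12].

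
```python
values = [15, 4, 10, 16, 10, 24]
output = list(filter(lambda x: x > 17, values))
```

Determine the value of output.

Step 1: Filter elements > 17:
  15: removed
  4: removed
  10: removed
  16: removed
  10: removed
  24: kept
Therefore output = [24].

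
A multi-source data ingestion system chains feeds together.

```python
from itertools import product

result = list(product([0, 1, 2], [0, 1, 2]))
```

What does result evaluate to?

Step 1: product([0, 1, 2], [0, 1, 2]) gives all pairs:
  (0, 0)
  (0, 1)
  (0, 2)
  (1, 0)
  (1, 1)
  (1, 2)
  (2, 0)
  (2, 1)
  (2, 2)
Therefore result = [(0, 0), (0, 1), (0, 2), (1, 0), (1, 1), (1, 2), (2, 0), (2, 1), (2, 2)].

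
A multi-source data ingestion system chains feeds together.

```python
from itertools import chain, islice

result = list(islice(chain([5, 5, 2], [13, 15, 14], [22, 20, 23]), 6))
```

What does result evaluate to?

Step 1: chain([5, 5, 2], [13, 15, 14], [22, 20, 23]) = [5, 5, 2, 13, 15, 14, 22, 20, 23].
Step 2: islice takes first 6 elements: [5, 5, 2, 13, 15, 14].
Therefore result = [5, 5, 2, 13, 15, 14].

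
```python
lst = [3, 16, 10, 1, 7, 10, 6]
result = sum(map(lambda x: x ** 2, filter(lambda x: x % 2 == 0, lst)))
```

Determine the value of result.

Step 1: Filter even numbers from [3, 16, 10, 1, 7, 10, 6]: [16, 10, 10, 6]
Step 2: Square each: [256, 100, 100, 36]
Step 3: Sum = 492.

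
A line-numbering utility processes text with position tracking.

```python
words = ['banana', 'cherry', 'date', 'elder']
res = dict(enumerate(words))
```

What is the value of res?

Step 1: enumerate pairs indices with words:
  0 -> 'banana'
  1 -> 'cherry'
  2 -> 'date'
  3 -> 'elder'
Therefore res = {0: 'banana', 1: 'cherry', 2: 'date', 3: 'elder'}.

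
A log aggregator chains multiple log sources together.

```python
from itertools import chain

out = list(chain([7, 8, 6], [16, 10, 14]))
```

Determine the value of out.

Step 1: chain() concatenates iterables: [7, 8, 6] + [16, 10, 14].
Therefore out = [7, 8, 6, 16, 10, 14].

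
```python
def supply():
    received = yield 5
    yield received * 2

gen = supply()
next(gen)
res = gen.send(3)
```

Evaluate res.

Step 1: next(gen) advances to first yield, producing 5.
Step 2: send(3) resumes, received = 3.
Step 3: yield received * 2 = 3 * 2 = 6.
Therefore res = 6.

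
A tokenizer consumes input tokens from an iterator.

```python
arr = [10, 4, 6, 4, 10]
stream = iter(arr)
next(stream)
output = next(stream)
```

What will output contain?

Step 1: Create iterator over [10, 4, 6, 4, 10].
Step 2: next() consumes 10.
Step 3: next() returns 4.
Therefore output = 4.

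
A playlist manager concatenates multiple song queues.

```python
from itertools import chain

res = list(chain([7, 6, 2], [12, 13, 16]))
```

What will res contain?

Step 1: chain() concatenates iterables: [7, 6, 2] + [12, 13, 16].
Therefore res = [7, 6, 2, 12, 13, 16].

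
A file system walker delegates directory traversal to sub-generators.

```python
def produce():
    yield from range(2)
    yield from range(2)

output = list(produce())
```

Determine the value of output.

Step 1: Trace yields in order:
  yield 0
  yield 1
  yield 0
  yield 1
Therefore output = [0, 1, 0, 1].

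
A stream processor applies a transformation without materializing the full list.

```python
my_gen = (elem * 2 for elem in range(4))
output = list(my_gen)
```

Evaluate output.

Step 1: For each elem in range(4), compute elem*2:
  elem=0: 0*2 = 0
  elem=1: 1*2 = 2
  elem=2: 2*2 = 4
  elem=3: 3*2 = 6
Therefore output = [0, 2, 4, 6].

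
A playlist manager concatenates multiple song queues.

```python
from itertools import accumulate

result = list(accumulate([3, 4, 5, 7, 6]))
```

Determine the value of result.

Step 1: accumulate computes running sums:
  + 3 = 3
  + 4 = 7
  + 5 = 12
  + 7 = 19
  + 6 = 25
Therefore result = [3, 7, 12, 19, 25].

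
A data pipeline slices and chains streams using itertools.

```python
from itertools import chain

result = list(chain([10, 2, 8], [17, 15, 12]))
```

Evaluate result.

Step 1: chain() concatenates iterables: [10, 2, 8] + [17, 15, 12].
Therefore result = [10, 2, 8, 17, 15, 12].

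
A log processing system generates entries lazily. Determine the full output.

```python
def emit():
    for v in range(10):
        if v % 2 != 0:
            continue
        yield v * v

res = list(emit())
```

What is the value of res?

Step 1: Only yield v**2 when v is divisible by 2:
  v=0: 0 % 2 == 0, yield 0**2 = 0
  v=2: 2 % 2 == 0, yield 2**2 = 4
  v=4: 4 % 2 == 0, yield 4**2 = 16
  v=6: 6 % 2 == 0, yield 6**2 = 36
  v=8: 8 % 2 == 0, yield 8**2 = 64
Therefore res = [0, 4, 16, 36, 64].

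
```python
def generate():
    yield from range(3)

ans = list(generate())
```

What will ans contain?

Step 1: yield from delegates to the iterable, yielding each element.
Step 2: Collected values: [0, 1, 2].
Therefore ans = [0, 1, 2].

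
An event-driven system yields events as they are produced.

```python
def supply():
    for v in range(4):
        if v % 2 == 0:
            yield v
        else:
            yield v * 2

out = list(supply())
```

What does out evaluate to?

Step 1: For each v in range(4), yield v if even, else v*2:
  v=0 (even): yield 0
  v=1 (odd): yield 1*2 = 2
  v=2 (even): yield 2
  v=3 (odd): yield 3*2 = 6
Therefore out = [0, 2, 2, 6].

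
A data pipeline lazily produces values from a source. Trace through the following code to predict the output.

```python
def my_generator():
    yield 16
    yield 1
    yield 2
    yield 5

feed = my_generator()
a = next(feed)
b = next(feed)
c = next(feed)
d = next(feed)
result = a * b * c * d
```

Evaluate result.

Step 1: Create generator and consume all values:
  a = next(feed) = 16
  b = next(feed) = 1
  c = next(feed) = 2
  d = next(feed) = 5
Step 2: result = 16 * 1 * 2 * 5 = 160.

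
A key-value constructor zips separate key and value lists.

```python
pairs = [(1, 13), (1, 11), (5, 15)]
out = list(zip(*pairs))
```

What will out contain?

Step 1: zip(*pairs) transposes: unzips [(1, 13), (1, 11), (5, 15)] into separate sequences.
Step 2: First elements: (1, 1, 5), second elements: (13, 11, 15).
Therefore out = [(1, 1, 5), (13, 11, 15)].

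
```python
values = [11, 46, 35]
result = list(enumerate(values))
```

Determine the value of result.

Step 1: enumerate pairs each element with its index:
  (0, 11)
  (1, 46)
  (2, 35)
Therefore result = [(0, 11), (1, 46), (2, 35)].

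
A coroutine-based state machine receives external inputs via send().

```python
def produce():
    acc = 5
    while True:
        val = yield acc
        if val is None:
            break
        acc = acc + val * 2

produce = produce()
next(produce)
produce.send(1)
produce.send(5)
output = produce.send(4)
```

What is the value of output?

Step 1: next() -> yield acc=5.
Step 2: send(1) -> val=1, acc = 5 + 1*2 = 7, yield 7.
Step 3: send(5) -> val=5, acc = 7 + 5*2 = 17, yield 17.
Step 4: send(4) -> val=4, acc = 17 + 4*2 = 25, yield 25.
Therefore output = 25.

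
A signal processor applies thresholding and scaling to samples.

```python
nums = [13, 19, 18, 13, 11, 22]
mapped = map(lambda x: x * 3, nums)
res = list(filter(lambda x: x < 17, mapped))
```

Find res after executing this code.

Step 1: Map x * 3:
  13 -> 39
  19 -> 57
  18 -> 54
  13 -> 39
  11 -> 33
  22 -> 66
Step 2: Filter for < 17:
  39: removed
  57: removed
  54: removed
  39: removed
  33: removed
  66: removed
Therefore res = [].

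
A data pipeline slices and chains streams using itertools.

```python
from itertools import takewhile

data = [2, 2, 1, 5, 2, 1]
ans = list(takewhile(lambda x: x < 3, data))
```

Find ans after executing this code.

Step 1: takewhile stops at first element >= 3:
  2 < 3: take
  2 < 3: take
  1 < 3: take
  5 >= 3: stop
Therefore ans = [2, 2, 1].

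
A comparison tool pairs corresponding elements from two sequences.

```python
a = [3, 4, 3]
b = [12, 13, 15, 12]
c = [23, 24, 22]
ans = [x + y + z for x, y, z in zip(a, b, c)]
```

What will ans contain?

Step 1: zip three lists (truncates to shortest, len=3):
  3 + 12 + 23 = 38
  4 + 13 + 24 = 41
  3 + 15 + 22 = 40
Therefore ans = [38, 41, 40].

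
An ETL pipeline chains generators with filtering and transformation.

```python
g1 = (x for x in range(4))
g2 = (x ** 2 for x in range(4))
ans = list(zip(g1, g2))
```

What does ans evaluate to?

Step 1: g1 produces [0, 1, 2, 3].
Step 2: g2 produces [0, 1, 4, 9].
Step 3: zip pairs them: [(0, 0), (1, 1), (2, 4), (3, 9)].
Therefore ans = [(0, 0), (1, 1), (2, 4), (3, 9)].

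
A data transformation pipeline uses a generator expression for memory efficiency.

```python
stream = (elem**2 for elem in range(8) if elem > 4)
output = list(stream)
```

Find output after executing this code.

Step 1: For range(8), keep elem > 4, then square:
  elem=0: 0 <= 4, excluded
  elem=1: 1 <= 4, excluded
  elem=2: 2 <= 4, excluded
  elem=3: 3 <= 4, excluded
  elem=4: 4 <= 4, excluded
  elem=5: 5 > 4, yield 5**2 = 25
  elem=6: 6 > 4, yield 6**2 = 36
  elem=7: 7 > 4, yield 7**2 = 49
Therefore output = [25, 36, 49].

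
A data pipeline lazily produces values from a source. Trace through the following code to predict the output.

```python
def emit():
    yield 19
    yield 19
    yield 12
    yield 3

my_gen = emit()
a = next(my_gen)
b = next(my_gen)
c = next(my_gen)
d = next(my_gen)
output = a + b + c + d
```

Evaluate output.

Step 1: Create generator and consume all values:
  a = next(my_gen) = 19
  b = next(my_gen) = 19
  c = next(my_gen) = 12
  d = next(my_gen) = 3
Step 2: output = 19 + 19 + 12 + 3 = 53.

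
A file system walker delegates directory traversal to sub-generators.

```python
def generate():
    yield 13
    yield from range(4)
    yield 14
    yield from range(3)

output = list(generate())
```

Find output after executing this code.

Step 1: Trace yields in order:
  yield 13
  yield 0
  yield 1
  yield 2
  yield 3
  yield 14
  yield 0
  yield 1
  yield 2
Therefore output = [13, 0, 1, 2, 3, 14, 0, 1, 2].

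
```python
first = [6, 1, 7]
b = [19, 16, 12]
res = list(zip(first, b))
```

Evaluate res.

Step 1: zip pairs elements at same index:
  Index 0: (6, 19)
  Index 1: (1, 16)
  Index 2: (7, 12)
Therefore res = [(6, 19), (1, 16), (7, 12)].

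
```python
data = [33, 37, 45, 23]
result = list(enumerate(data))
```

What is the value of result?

Step 1: enumerate pairs each element with its index:
  (0, 33)
  (1, 37)
  (2, 45)
  (3, 23)
Therefore result = [(0, 33), (1, 37), (2, 45), (3, 23)].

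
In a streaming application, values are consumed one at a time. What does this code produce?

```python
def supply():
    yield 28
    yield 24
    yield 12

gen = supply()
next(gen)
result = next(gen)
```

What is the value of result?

Step 1: supply() creates a generator.
Step 2: next(gen) yields 28 (consumed and discarded).
Step 3: next(gen) yields 24, assigned to result.
Therefore result = 24.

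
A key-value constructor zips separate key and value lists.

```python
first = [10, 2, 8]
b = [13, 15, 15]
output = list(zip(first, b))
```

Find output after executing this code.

Step 1: zip pairs elements at same index:
  Index 0: (10, 13)
  Index 1: (2, 15)
  Index 2: (8, 15)
Therefore output = [(10, 13), (2, 15), (8, 15)].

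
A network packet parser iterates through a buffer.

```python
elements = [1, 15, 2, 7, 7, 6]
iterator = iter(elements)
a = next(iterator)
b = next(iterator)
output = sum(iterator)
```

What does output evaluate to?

Step 1: Create iterator over [1, 15, 2, 7, 7, 6].
Step 2: a = next() = 1, b = next() = 15.
Step 3: sum() of remaining [2, 7, 7, 6] = 22.
Therefore output = 22.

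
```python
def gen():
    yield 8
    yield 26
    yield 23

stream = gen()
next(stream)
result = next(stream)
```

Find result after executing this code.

Step 1: gen() creates a generator.
Step 2: next(stream) yields 8 (consumed and discarded).
Step 3: next(stream) yields 26, assigned to result.
Therefore result = 26.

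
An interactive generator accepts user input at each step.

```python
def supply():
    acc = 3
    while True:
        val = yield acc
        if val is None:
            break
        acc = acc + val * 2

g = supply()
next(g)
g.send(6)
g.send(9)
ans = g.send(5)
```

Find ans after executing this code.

Step 1: next() -> yield acc=3.
Step 2: send(6) -> val=6, acc = 3 + 6*2 = 15, yield 15.
Step 3: send(9) -> val=9, acc = 15 + 9*2 = 33, yield 33.
Step 4: send(5) -> val=5, acc = 33 + 5*2 = 43, yield 43.
Therefore ans = 43.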